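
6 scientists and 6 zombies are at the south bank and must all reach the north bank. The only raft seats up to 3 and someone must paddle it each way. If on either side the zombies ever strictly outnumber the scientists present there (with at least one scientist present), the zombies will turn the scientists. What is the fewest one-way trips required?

Following every safe sequence of crossings from the start, the most of the 12 that can be at the north bank as the raft arrives there on crossings 1, 3, 5 is 3, 5, 6 respectively; the best ever achieved is 6 of 12.
From crossing 7 on, no configuration arises that was not already reachable earlier: only 17 distinct safe configurations (who is on which side, and where the raft is) can ever be reached, none of them has everyone across, and every continuation just revisits them. They are: 0 scientists + 0 zombies across (raft back at the start); 0 scientists + 1 zombie across (raft there); 0 scientists + 1 zombie across (raft back at the start); 0 scientists + 2 zombies across (raft there); 0 scientists + 2 zombies across (raft back at the start); 0 scientists + 3 zombies across (raft there); 0 scientists + 3 zombies across (raft back at the start); 0 scientists + 4 zombies across (raft there); 0 scientists + 4 zombies across (raft back at the start); 0 scientists + 5 zombies across (raft there); 0 scientists + 5 zombies across (raft back at the start); 0 scientists + 6 zombies across (raft there); 1 scientist + 1 zombie across (raft there); 1 scientist + 1 zombie across (raft back at the start); 2 scientists + 2 zombies across (raft there); 2 scientists + 2 zombies across (raft back at the start); 3 scientists + 3 zombies across (raft there). So no valid plan exists.

impossible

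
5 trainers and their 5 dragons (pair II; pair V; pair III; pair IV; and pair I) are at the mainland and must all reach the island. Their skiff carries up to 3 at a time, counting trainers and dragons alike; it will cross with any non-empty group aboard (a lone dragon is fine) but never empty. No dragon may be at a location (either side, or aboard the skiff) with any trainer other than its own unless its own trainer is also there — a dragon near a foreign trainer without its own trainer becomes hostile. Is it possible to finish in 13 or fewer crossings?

Yes

Yes — this plan uses 11 crossings (≤ 13):
1. dragon II and trainer II cross → the island.
2. trainer II crosses ← the mainland.
3. dragon III, dragon IV, and dragon V cross → the island.
4. dragon II crosses ← the mainland.
5. trainer III, trainer IV, and trainer V cross → the island.
6. dragon V and trainer V cross ← the mainland.
7. trainer I, trainer II, and trainer V cross → the island.
8. dragon III crosses ← the mainland.
9. dragon II and dragon V cross → the island.
10. dragon II crosses ← the mainland.
11. dragon I, dragon II, and dragon III cross → the island.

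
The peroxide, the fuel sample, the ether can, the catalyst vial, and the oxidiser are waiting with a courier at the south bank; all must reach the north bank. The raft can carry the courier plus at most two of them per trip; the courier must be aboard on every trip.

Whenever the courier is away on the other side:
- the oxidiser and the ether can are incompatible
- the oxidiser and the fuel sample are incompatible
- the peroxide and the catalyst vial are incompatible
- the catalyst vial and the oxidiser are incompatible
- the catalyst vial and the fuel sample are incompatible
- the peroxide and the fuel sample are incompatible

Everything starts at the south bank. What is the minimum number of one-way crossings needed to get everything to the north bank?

Whatever the first load, the items left behind include a forbidden pair without the courier. No opening move is safe, so no plan exists.

impossible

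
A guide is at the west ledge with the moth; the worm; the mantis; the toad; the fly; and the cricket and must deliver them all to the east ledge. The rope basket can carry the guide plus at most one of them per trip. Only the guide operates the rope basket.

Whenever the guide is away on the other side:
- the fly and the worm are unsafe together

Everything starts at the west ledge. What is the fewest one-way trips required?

Counting alone: the guide can take at most 1 across per trip to the east ledge, so moving all 6 needs at least 6 loaded trips out, with a return between consecutive ones — at least 11 crossings.
The plan below uses exactly 11 crossings, so it is optimal:
1. Guide goes to the east ledge with the worm.
2. Guide goes back to the west ledge alone.
3. Guide goes to the east ledge with the moth.
4. Guide goes back to the west ledge alone.
5. Guide goes to the east ledge with the mantis.
6. Guide goes back to the west ledge alone.
7. Guide goes to the east ledge with the toad.
8. Guide goes back to the west ledge alone.
9. Guide goes to the east ledge with the cricket.
10. Guide goes back to the west ledge alone.
11. Guide goes to the east ledge with the fly.

11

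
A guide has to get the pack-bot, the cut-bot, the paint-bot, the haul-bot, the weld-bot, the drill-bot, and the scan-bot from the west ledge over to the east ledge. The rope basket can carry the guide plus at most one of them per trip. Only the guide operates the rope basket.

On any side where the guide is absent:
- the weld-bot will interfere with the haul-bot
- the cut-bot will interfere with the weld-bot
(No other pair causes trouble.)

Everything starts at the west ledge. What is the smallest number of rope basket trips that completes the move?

15

Counting alone: the guide can take at most 1 across per trip to the east ledge, so moving all 7 needs at least 7 loaded trips out, with a return between consecutive ones — at least 13 crossings.
The safety rule pushes this higher. Following every safe sequence of crossings, the most of the 7 that can be at the east ledge as the rope basket arrives there on crossing 13 is 6 — never all 7.
So no plan with fewer than 15 crossings exists, and this one achieves 15:
1. Guide goes to the east ledge with the weld-bot.  [the west ledge: the cut-bot, the drill-bot, the haul-bot, the pack-bot, the paint-bot, the scan-bot | the east ledge: the weld-bot]
2. Guide goes back to the west ledge alone.  [the west ledge: the cut-bot, the drill-bot, the haul-bot, the pack-bot, the paint-bot, the scan-bot | the east ledge: the weld-bot]
3. Guide goes to the east ledge with the pack-bot.  [the west ledge: the cut-bot, the drill-bot, the haul-bot, the paint-bot, the scan-bot | the east ledge: the pack-bot, the weld-bot]
4. Guide goes back to the west ledge alone.  [the west ledge: the cut-bot, the drill-bot, the haul-bot, the paint-bot, the scan-bot | the east ledge: the pack-bot, the weld-bot]
5. Guide goes to the east ledge with the cut-bot.  [the west ledge: the drill-bot, the haul-bot, the paint-bot, the scan-bot | the east ledge: the cut-bot, the pack-bot, the weld-bot]
6. Guide goes back to the west ledge with the weld-bot.  [the west ledge: the drill-bot, the haul-bot, the paint-bot, the scan-bot, the weld-bot | the east ledge: the cut-bot, the pack-bot]
7. Guide goes to the east ledge with the haul-bot.  [the west ledge: the drill-bot, the paint-bot, the scan-bot, the weld-bot | the east ledge: the cut-bot, the haul-bot, the pack-bot]
8. Guide goes back to the west ledge alone.  [the west ledge: the drill-bot, the paint-bot, the scan-bot, the weld-bot | the east ledge: the cut-bot, the haul-bot, the pack-bot]
9. Guide goes to the east ledge with the paint-bot.  [the west ledge: the drill-bot, the scan-bot, the weld-bot | the east ledge: the cut-bot, the haul-bot, the pack-bot, the paint-bot]
10. Guide goes back to the west ledge alone.  [the west ledge: the drill-bot, the scan-bot, the weld-bot | the east ledge: the cut-bot, the haul-bot, the pack-bot, the paint-bot]
11. Guide goes to the east ledge with the drill-bot.  [the west ledge: the scan-bot, the weld-bot | the east ledge: the cut-bot, the drill-bot, the haul-bot, the pack-bot, the paint-bot]
12. Guide goes back to the west ledge alone.  [the west ledge: the scan-bot, the weld-bot | the east ledge: the cut-bot, the drill-bot, the haul-bot, the pack-bot, the paint-bot]
13. Guide goes to the east ledge with the scan-bot.  [the west ledge: the weld-bot | the east ledge: the cut-bot, the drill-bot, the haul-bot, the pack-bot, the paint-bot, the scan-bot]
14. Guide goes back to the west ledge alone.  [the west ledge: the weld-bot | the east ledge: the cut-bot, the drill-bot, the haul-bot, the pack-bot, the paint-bot, the scan-bot]
15. Guide goes to the east ledge with the weld-bot.  [the west ledge: — | the east ledge: the cut-bot, the drill-bot, the haul-bot, the pack-bot, the paint-bot, the scan-bot, the weld-bot]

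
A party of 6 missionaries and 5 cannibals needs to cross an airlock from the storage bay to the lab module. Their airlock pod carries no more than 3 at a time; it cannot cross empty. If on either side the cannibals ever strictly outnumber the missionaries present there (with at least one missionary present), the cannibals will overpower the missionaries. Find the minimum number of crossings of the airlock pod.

9

Counting alone: each trip to the lab module takes at most 3 across and each return brings at least 1 back, so after t trips out (and t−1 returns) at most 3t − (t−1) of the 11 are across; that first reaches 11 at t = 5, so at least 9 crossings are needed.
The plan below uses exactly 9 crossings, so it is optimal:
1. 3 cannibals → the lab module.  (the storage bay: 6M 2C; the lab module: 0M 3C)
2. 1 cannibal ← the storage bay.  (the storage bay: 6M 3C; the lab module: 0M 2C)
3. 3 missionaries → the lab module.  (the storage bay: 3M 3C; the lab module: 3M 2C)
4. 1 missionary ← the storage bay.  (the storage bay: 4M 3C; the lab module: 2M 2C)
5. 2 missionaries and 1 cannibal → the lab module.  (the storage bay: 2M 2C; the lab module: 4M 3C)
6. 1 missionary ← the storage bay.  (the storage bay: 3M 2C; the lab module: 3M 3C)
7. 2 missionaries and 1 cannibal → the lab module.  (the storage bay: 1M 1C; the lab module: 5M 4C)
8. 1 missionary ← the storage bay.  (the storage bay: 2M 1C; the lab module: 4M 4C)
9. 2 missionaries and 1 cannibal → the lab module.  (the storage bay: 0M 0C; the lab module: 6M 5C)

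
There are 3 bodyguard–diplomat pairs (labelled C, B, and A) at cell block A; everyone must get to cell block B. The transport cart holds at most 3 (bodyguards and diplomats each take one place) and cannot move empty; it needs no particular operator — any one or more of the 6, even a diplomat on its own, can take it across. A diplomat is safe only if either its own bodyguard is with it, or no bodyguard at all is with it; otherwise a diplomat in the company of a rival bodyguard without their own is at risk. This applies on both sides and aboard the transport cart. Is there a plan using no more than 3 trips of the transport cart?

Counting alone: each trip to cell block B takes at most 3 across and each return brings at least 1 back, so after t trips out (and t−1 returns) at most 3t − (t−1) of the 6 are across; that first reaches 6 at t = 3, so at least 5 crossings are needed.
Since 3 < 5, 3 crossings cannot be enough. (The shortest complete plan in fact takes 5:)
1. bodyguard C and diplomat C cross → cell block B.
2. bodyguard C crosses ← cell block A.
3. bodyguard A, bodyguard B, and bodyguard C cross → cell block B.
4. diplomat C crosses ← cell block A.
5. diplomat A, diplomat B, and diplomat C cross → cell block B.

No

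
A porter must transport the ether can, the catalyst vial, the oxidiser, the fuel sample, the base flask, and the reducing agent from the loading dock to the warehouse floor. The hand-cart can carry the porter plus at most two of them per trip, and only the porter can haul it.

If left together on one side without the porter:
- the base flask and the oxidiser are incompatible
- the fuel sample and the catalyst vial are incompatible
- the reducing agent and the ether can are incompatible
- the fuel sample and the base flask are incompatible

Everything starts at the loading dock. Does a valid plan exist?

No

Whatever the first load, the items left behind include a forbidden pair without the porter. No opening move is safe, so no plan exists.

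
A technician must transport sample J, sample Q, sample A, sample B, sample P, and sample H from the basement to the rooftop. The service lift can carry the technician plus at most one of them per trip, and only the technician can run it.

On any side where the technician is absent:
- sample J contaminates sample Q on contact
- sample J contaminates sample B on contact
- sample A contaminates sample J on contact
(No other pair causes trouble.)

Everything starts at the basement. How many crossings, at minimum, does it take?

Following every safe sequence of crossings from the start, the most of the 6 that can be at the rooftop as the service lift arrives there on crossings 1, 3, 5, 7 is 1, 2, 3, 4 respectively; the best ever achieved is 4 of 6.
From crossing 9 on, no configuration arises that was not already reachable earlier: only 36 distinct safe configurations (who is on which side, and where the service lift is) can ever be reached, none of them has everyone across, and every continuation just revisits them. So no valid plan exists.

impossible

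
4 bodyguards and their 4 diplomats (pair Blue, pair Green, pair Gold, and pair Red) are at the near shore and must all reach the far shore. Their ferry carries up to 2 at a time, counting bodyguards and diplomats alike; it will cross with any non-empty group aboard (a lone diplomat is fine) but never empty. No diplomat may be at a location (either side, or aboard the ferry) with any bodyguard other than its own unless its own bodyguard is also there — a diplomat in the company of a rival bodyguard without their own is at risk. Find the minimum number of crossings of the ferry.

impossible

Following every safe sequence of crossings from the start, the most of the 8 that can be at the far shore as the ferry arrives there on crossings 1, 3, 5 is 2, 3, 4 respectively; the best ever achieved is 4 of 8.
From crossing 7 on, no configuration arises that was not already reachable earlier: only 44 distinct safe configurations (who is on which side, and where the ferry is) can ever be reached, none of them has everyone across, and every continuation just revisits them. So no valid plan exists.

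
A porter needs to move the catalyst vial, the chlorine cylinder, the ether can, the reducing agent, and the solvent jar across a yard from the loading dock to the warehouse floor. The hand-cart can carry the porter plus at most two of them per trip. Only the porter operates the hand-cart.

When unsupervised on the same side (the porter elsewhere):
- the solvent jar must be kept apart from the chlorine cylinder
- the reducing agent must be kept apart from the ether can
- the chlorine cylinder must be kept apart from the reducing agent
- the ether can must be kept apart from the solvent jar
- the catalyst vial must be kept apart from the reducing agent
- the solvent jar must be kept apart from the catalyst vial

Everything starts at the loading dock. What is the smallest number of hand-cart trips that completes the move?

Counting alone: the porter can take at most 2 across per trip to the warehouse floor, so moving all 5 needs at least 3 loaded trips out, with a return between consecutive ones — at least 5 crossings.
The safety rule pushes this higher. Following every safe sequence of crossings, the most of the 5 that can be at the warehouse floor as the hand-cart arrives there on crossing 5 is 4 — never all 5.
So no plan with fewer than 7 crossings exists, and this one achieves 7:
1. Porter goes to the warehouse floor with the reducing agent and the solvent jar.
2. Porter goes back to the loading dock alone.
3. Porter goes to the warehouse floor with the catalyst vial.
4. Porter goes back to the loading dock with the reducing agent and the solvent jar.
5. Porter goes to the warehouse floor with the chlorine cylinder and the ether can.
6. Porter goes back to the loading dock alone.
7. Porter goes to the warehouse floor with the reducing agent and the solvent jar.

7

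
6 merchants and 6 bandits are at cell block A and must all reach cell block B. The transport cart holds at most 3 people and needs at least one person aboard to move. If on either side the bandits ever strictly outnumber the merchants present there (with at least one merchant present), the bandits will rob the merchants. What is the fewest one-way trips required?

Following every safe sequence of crossings from the start, the most of the 12 that can be at cell block B as the transport cart arrives there on crossings 1, 3, 5 is 3, 5, 6 respectively; the best ever achieved is 6 of 12.
From crossing 7 on, no configuration arises that was not already reachable earlier: only 17 distinct safe configurations (who is on which side, and where the transport cart is) can ever be reached, none of them has everyone across, and every continuation just revisits them. They are: 0 merchants + 0 bandits across (transport cart back at the start); 0 merchants + 1 bandit across (transport cart there); 0 merchants + 1 bandit across (transport cart back at the start); 0 merchants + 2 bandits across (transport cart there); 0 merchants + 2 bandits across (transport cart back at the start); 0 merchants + 3 bandits across (transport cart there); 0 merchants + 3 bandits across (transport cart back at the start); 0 merchants + 4 bandits across (transport cart there); 0 merchants + 4 bandits across (transport cart back at the start); 0 merchants + 5 bandits across (transport cart there); 0 merchants + 5 bandits across (transport cart back at the start); 0 merchants + 6 bandits across (transport cart there); 1 merchant + 1 bandit across (transport cart there); 1 merchant + 1 bandit across (transport cart back at the start); 2 merchants + 2 bandits across (transport cart there); 2 merchants + 2 bandits across (transport cart back at the start); 3 merchants + 3 bandits across (transport cart there). So no valid plan exists.

impossible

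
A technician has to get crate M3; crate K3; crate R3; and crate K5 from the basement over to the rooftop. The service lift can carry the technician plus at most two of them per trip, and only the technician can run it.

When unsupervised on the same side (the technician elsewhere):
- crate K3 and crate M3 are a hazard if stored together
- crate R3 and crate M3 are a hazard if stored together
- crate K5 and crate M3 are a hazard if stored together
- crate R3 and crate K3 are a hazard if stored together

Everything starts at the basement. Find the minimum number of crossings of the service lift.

5

Counting alone: the technician can take at most 2 across per trip to the rooftop, so moving all 4 needs at least 2 loaded trips out, with a return between consecutive ones — at least 3 crossings.
The safety rule pushes this higher. Following every safe sequence of crossings, the most of the 4 that can be at the rooftop as the service lift arrives there on crossing 3 is 3 — never all 4.
So no plan with fewer than 5 crossings exists, and this one achieves 5:
1. Technician goes to the rooftop with crate K3 and crate M3.  [the basement: crate K5, crate R3 | the rooftop: crate K3, crate M3]
2. Technician goes back to the basement with crate M3.  [the basement: crate K5, crate M3, crate R3 | the rooftop: crate K3]
3. Technician goes to the rooftop with crate K5 and crate M3.  [the basement: crate R3 | the rooftop: crate K3, crate K5, crate M3]
4. Technician goes back to the basement with crate M3.  [the basement: crate M3, crate R3 | the rooftop: crate K3, crate K5]
5. Technician goes to the rooftop with crate M3 and crate R3.  [the basement: — | the rooftop: crate K3, crate K5, crate M3, crate R3]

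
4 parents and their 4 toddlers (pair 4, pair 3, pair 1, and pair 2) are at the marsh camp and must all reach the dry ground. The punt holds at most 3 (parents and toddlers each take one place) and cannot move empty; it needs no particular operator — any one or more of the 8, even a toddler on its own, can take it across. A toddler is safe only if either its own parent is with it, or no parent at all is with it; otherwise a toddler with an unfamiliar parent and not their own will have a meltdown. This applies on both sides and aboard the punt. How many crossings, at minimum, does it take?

Counting alone: each trip to the dry ground takes at most 3 across and each return brings at least 1 back, so after t trips out (and t−1 returns) at most 3t − (t−1) of the 8 are across; that first reaches 8 at t = 4, so at least 7 crossings are needed.
The safety rule pushes this higher. Following every safe sequence of crossings, the most of the 8 that can be at the dry ground as the punt arrives there on crossing 7 is 7 — never all 8.
So no plan with fewer than 9 crossings exists, and this one achieves 9:
1. parent 4 and toddler 4 cross → the dry ground.
2. parent 4 crosses ← the marsh camp.
3. parent 3, parent 4, and toddler 3 cross → the dry ground.
4. parent 4 and toddler 4 cross ← the marsh camp.
5. parent 1, parent 2, and parent 4 cross → the dry ground.
6. toddler 3 crosses ← the marsh camp.
7. toddler 3 and toddler 4 cross → the dry ground.
8. toddler 4 crosses ← the marsh camp.
9. toddler 1, toddler 2, and toddler 4 cross → the dry ground.

9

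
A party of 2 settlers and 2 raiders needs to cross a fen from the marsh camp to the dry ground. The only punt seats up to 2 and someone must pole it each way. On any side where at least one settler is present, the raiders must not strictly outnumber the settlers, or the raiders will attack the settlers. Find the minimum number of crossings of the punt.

5

Counting alone: each trip to the dry ground takes at most 2 across and each return brings at least 1 back, so after t trips out (and t−1 returns) at most 2t − (t−1) of the 4 are across; that first reaches 4 at t = 3, so at least 5 crossings are needed.
The plan below uses exactly 5 crossings, so it is optimal:
1. 2 raiders → the dry ground.  (the marsh camp: 2S 0R; the dry ground: 0S 2R)
2. 1 raider ← the marsh camp.  (the marsh camp: 2S 1R; the dry ground: 0S 1R)
3. 2 settlers → the dry ground.  (the marsh camp: 0S 1R; the dry ground: 2S 1R)
4. 1 raider ← the marsh camp.  (the marsh camp: 0S 2R; the dry ground: 2S 0R)
5. 2 raiders → the dry ground.  (the marsh camp: 0S 0R; the dry ground: 2S 2R)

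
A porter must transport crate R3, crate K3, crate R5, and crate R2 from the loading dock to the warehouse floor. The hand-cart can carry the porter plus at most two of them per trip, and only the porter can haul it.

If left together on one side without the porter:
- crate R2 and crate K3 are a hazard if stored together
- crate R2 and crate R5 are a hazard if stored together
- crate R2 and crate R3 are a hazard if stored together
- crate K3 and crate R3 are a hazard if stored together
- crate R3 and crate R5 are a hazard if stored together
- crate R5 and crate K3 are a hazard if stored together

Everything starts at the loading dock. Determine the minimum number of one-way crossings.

impossible

Whatever the first load, the items left behind include a forbidden pair without the porter. No opening move is safe, so no plan exists.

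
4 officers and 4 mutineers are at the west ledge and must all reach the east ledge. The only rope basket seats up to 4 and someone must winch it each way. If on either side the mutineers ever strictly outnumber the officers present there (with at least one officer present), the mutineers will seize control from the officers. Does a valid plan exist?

Yes

1. 2 mutineers → the east ledge.  (the west ledge: 4O 2M; the east ledge: 0O 2M)
2. 1 mutineer ← the west ledge.  (the west ledge: 4O 3M; the east ledge: 0O 1M)
3. 4 officers → the east ledge.  (the west ledge: 0O 3M; the east ledge: 4O 1M)
4. 1 mutineer ← the west ledge.  (the west ledge: 0O 4M; the east ledge: 4O 0M)
5. 4 mutineers → the east ledge.  (the west ledge: 0O 0M; the east ledge: 4O 4M)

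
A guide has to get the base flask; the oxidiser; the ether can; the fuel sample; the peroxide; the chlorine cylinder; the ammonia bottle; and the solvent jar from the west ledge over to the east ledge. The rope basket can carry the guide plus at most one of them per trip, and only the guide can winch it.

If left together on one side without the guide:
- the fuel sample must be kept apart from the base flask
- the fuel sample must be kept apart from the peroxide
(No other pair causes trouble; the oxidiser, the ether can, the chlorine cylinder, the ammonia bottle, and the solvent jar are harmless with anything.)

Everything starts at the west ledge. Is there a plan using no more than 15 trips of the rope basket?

Counting alone: the guide can take at most 1 across per trip to the east ledge, so moving all 8 needs at least 8 loaded trips out, with a return between consecutive ones — at least 15 crossings.
The safety rule pushes this higher. Following every safe sequence of crossings, the most of the 8 that can be at the east ledge as the rope basket arrives there on crossing 15 is 7 — never all 8.
So the move cannot be finished within 15 crossings. (The shortest complete plan takes 17:)
1. Guide goes to the east ledge with the fuel sample.
2. Guide goes back to the west ledge alone.
3. Guide goes to the east ledge with the base flask.
4. Guide goes back to the west ledge with the fuel sample.
5. Guide goes to the east ledge with the peroxide.
6. Guide goes back to the west ledge alone.
7. Guide goes to the east ledge with the oxidiser.
8. Guide goes back to the west ledge alone.
9. Guide goes to the east ledge with the ether can.
10. Guide goes back to the west ledge alone.
11. Guide goes to the east ledge with the chlorine cylinder.
12. Guide goes back to the west ledge alone.
13. Guide goes to the east ledge with the ammonia bottle.
14. Guide goes back to the west ledge alone.
15. Guide goes to the east ledge with the solvent jar.
16. Guide goes back to the west ledge alone.
17. Guide goes to the east ledge with the fuel sample.

No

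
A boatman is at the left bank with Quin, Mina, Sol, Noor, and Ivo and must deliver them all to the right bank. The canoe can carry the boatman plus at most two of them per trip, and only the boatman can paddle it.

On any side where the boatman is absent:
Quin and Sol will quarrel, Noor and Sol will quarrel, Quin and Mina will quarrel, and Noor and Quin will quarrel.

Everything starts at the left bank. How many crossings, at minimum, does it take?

Counting alone: the boatman can take at most 2 across per trip to the right bank, so moving all 5 needs at least 3 loaded trips out, with a return between consecutive ones — at least 5 crossings.
The safety rule pushes this higher. Following every safe sequence of crossings, the most of the 5 that can be at the right bank as the canoe arrives there on crossing 5 is 4 — never all 5.
So no plan with fewer than 7 crossings exists, and this one achieves 7:
1. Boatman goes to the right bank with Quin and Sol.  [the left bank: Ivo, Mina, Noor | the right bank: Quin, Sol]
2. Boatman goes back to the left bank with Quin.  [the left bank: Ivo, Mina, Noor, Quin | the right bank: Sol]
3. Boatman goes to the right bank with Mina and Quin.  [the left bank: Ivo, Noor | the right bank: Mina, Quin, Sol]
4. Boatman goes back to the left bank with Quin.  [the left bank: Ivo, Noor, Quin | the right bank: Mina, Sol]
5. Boatman goes to the right bank with Ivo and Quin.  [the left bank: Noor | the right bank: Ivo, Mina, Quin, Sol]
6. Boatman goes back to the left bank with Quin.  [the left bank: Noor, Quin | the right bank: Ivo, Mina, Sol]
7. Boatman goes to the right bank with Noor and Quin.  [the left bank: — | the right bank: Ivo, Mina, Noor, Quin, Sol]

7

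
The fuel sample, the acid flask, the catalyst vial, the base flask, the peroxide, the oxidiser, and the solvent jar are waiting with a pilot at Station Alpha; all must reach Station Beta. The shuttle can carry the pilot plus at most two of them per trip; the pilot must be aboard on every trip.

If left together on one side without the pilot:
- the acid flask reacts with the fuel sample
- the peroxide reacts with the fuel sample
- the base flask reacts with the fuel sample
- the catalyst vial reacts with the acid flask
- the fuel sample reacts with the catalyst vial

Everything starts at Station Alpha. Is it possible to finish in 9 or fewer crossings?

No

Counting alone: the pilot can take at most 2 across per trip to Station Beta, so moving all 7 needs at least 4 loaded trips out, with a return between consecutive ones — at least 7 crossings.
The safety rule pushes this higher. Following every safe sequence of crossings, the most of the 7 that can be at Station Beta as the shuttle arrives there on crossings 7, 9 is 5, 6 respectively — never all 7.
So the move cannot be finished within 9 crossings. (The shortest complete plan takes 11:)
1. Pilot goes to Station Beta with the acid flask and the fuel sample.  [Station Alpha: the base flask, the catalyst vial, the oxidiser, the peroxide, the solvent jar | Station Beta: the acid flask, the fuel sample]
2. Pilot goes back to Station Alpha with the fuel sample.  [Station Alpha: the base flask, the catalyst vial, the fuel sample, the oxidiser, the peroxide, the solvent jar | Station Beta: the acid flask]
3. Pilot goes to Station Beta with the base flask and the fuel sample.  [Station Alpha: the catalyst vial, the oxidiser, the peroxide, the solvent jar | Station Beta: the acid flask, the base flask, the fuel sample]
4. Pilot goes back to Station Alpha with the fuel sample.  [Station Alpha: the catalyst vial, the fuel sample, the oxidiser, the peroxide, the solvent jar | Station Beta: the acid flask, the base flask]
5. Pilot goes to Station Beta with the fuel sample and the peroxide.  [Station Alpha: the catalyst vial, the oxidiser, the solvent jar | Station Beta: the acid flask, the base flask, the fuel sample, the peroxide]
6. Pilot goes back to Station Alpha with the fuel sample.  [Station Alpha: the catalyst vial, the fuel sample, the oxidiser, the solvent jar | Station Beta: the acid flask, the base flask, the peroxide]
7. Pilot goes to Station Beta with the fuel sample and the oxidiser.  [Station Alpha: the catalyst vial, the solvent jar | Station Beta: the acid flask, the base flask, the fuel sample, the oxidiser, the peroxide]
8. Pilot goes back to Station Alpha with the fuel sample.  [Station Alpha: the catalyst vial, the fuel sample, the solvent jar | Station Beta: the acid flask, the base flask, the oxidiser, the peroxide]
9. Pilot goes to Station Beta with the fuel sample and the solvent jar.  [Station Alpha: the catalyst vial | Station Beta: the acid flask, the base flask, the fuel sample, the oxidiser, the peroxide, the solvent jar]
10. Pilot goes back to Station Alpha with the fuel sample.  [Station Alpha: the catalyst vial, the fuel sample | Station Beta: the acid flask, the base flask, the oxidiser, the peroxide, the solvent jar]
11. Pilot goes to Station Beta with the catalyst vial and the fuel sample.  [Station Alpha: — | Station Beta: the acid flask, the base flask, the catalyst vial, the fuel sample, the oxidiser, the peroxide, the solvent jar]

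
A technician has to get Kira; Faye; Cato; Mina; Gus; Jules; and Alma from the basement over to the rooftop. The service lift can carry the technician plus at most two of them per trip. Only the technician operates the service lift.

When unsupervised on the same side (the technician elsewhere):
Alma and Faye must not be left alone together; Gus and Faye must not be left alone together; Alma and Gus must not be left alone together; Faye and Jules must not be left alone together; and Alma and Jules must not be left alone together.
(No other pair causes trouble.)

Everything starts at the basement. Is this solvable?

1. Technician goes to the rooftop with Alma and Faye.  [the basement: Cato, Gus, Jules, Kira, Mina | the rooftop: Alma, Faye]
2. Technician goes back to the basement with Faye.  [the basement: Cato, Faye, Gus, Jules, Kira, Mina | the rooftop: Alma]
3. Technician goes to the rooftop with Faye and Kira.  [the basement: Cato, Gus, Jules, Mina | the rooftop: Alma, Faye, Kira]
4. Technician goes back to the basement with Faye.  [the basement: Cato, Faye, Gus, Jules, Mina | the rooftop: Alma, Kira]
5. Technician goes to the rooftop with Cato and Faye.  [the basement: Gus, Jules, Mina | the rooftop: Alma, Cato, Faye, Kira]
6. Technician goes back to the basement with Faye.  [the basement: Faye, Gus, Jules, Mina | the rooftop: Alma, Cato, Kira]
7. Technician goes to the rooftop with Faye and Mina.  [the basement: Gus, Jules | the rooftop: Alma, Cato, Faye, Kira, Mina]
8. Technician goes back to the basement with Faye.  [the basement: Faye, Gus, Jules | the rooftop: Alma, Cato, Kira, Mina]
9. Technician goes to the rooftop with Gus and Jules.  [the basement: Faye | the rooftop: Alma, Cato, Gus, Jules, Kira, Mina]
10. Technician goes back to the basement with Alma.  [the basement: Alma, Faye | the rooftop: Cato, Gus, Jules, Kira, Mina]
11. Technician goes to the rooftop with Alma and Faye.  [the basement: — | the rooftop: Alma, Cato, Faye, Gus, Jules, Kira, Mina]

Yes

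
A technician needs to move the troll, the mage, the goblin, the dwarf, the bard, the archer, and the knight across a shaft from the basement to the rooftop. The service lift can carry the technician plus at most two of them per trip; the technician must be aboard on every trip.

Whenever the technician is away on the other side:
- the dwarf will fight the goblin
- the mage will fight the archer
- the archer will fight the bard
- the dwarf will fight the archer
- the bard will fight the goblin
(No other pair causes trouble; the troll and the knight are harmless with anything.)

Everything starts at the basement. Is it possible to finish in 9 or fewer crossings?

Yes — this plan uses 9 crossings (≤ 9):
1. Technician goes to the rooftop with the archer and the goblin.  [the basement: the bard, the dwarf, the knight, the mage, the troll | the rooftop: the archer, the goblin]
2. Technician goes back to the basement alone.  [the basement: the bard, the dwarf, the knight, the mage, the troll | the rooftop: the archer, the goblin]
3. Technician goes to the rooftop with the troll.  [the basement: the bard, the dwarf, the knight, the mage | the rooftop: the archer, the goblin, the troll]
4. Technician goes back to the basement alone.  [the basement: the bard, the dwarf, the knight, the mage | the rooftop: the archer, the goblin, the troll]
5. Technician goes to the rooftop with the dwarf and the mage.  [the basement: the bard, the knight | the rooftop: the archer, the dwarf, the goblin, the mage, the troll]
6. Technician goes back to the basement with the archer and the goblin.  [the basement: the archer, the bard, the goblin, the knight | the rooftop: the dwarf, the mage, the troll]
7. Technician goes to the rooftop with the bard and the knight.  [the basement: the archer, the goblin | the rooftop: the bard, the dwarf, the knight, the mage, the troll]
8. Technician goes back to the basement alone.  [the basement: the archer, the goblin | the rooftop: the bard, the dwarf, the knight, the mage, the troll]
9. Technician goes to the rooftop with the archer and the goblin.  [the basement: — | the rooftop: the archer, the bard, the dwarf, the goblin, the knight, the mage, the troll]

Yes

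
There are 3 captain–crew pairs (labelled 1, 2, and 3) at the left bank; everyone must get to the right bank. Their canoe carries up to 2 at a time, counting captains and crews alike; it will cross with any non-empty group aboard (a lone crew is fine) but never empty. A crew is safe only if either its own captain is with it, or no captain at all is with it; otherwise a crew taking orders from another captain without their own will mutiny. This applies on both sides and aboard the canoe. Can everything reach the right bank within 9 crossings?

Counting alone: each trip to the right bank takes at most 2 across and each return brings at least 1 back, so after t trips out (and t−1 returns) at most 2t − (t−1) of the 6 are across; that first reaches 6 at t = 5, so at least 9 crossings are needed.
The safety rule pushes this higher. Following every safe sequence of crossings, the most of the 6 that can be at the right bank as the canoe arrives there on crossing 9 is 5 — never all 6.
So the move cannot be finished within 9 crossings. (The shortest complete plan takes 11:)
1. captain 1 and crew 1 cross → the right bank.
2. captain 1 crosses ← the left bank.
3. crew 2 and crew 3 cross → the right bank.
4. crew 1 crosses ← the left bank.
5. captain 2 and captain 3 cross → the right bank.
6. captain 2 and crew 2 cross ← the left bank.
7. captain 1 and captain 2 cross → the right bank.
8. crew 3 crosses ← the left bank.
9. crew 1 and crew 2 cross → the right bank.
10. captain 3 crosses ← the left bank.
11. captain 3 and crew 3 cross → the right bank.

No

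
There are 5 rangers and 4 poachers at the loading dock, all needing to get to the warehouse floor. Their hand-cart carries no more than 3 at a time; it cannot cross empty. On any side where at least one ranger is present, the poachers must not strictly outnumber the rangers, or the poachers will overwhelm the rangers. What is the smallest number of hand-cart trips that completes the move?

Counting alone: each trip to the warehouse floor takes at most 3 across and each return brings at least 1 back, so after t trips out (and t−1 returns) at most 3t − (t−1) of the 9 are across; that first reaches 9 at t = 4, so at least 7 crossings are needed.
The plan below uses exactly 7 crossings, so it is optimal:
1. 3 poachers → the warehouse floor.  (the loading dock: 5R 1P; the warehouse floor: 0R 3P)
2. 1 poacher ← the loading dock.  (the loading dock: 5R 2P; the warehouse floor: 0R 2P)
3. 3 rangers → the warehouse floor.  (the loading dock: 2R 2P; the warehouse floor: 3R 2P)
4. 1 ranger ← the loading dock.  (the loading dock: 3R 2P; the warehouse floor: 2R 2P)
5. 2 rangers and 1 poacher → the warehouse floor.  (the loading dock: 1R 1P; the warehouse floor: 4R 3P)
6. 1 ranger ← the loading dock.  (the loading dock: 2R 1P; the warehouse floor: 3R 3P)
7. 2 rangers and 1 poacher → the warehouse floor.  (the loading dock: 0R 0P; the warehouse floor: 5R 4P)

7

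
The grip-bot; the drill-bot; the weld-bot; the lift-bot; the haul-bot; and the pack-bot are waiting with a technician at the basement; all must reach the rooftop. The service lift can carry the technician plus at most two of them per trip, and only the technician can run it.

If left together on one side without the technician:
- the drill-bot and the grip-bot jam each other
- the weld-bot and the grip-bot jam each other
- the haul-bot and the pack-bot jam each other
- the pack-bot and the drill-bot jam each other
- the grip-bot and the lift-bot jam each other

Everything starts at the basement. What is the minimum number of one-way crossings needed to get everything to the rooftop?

Counting alone: the technician can take at most 2 across per trip to the rooftop, so moving all 6 needs at least 3 loaded trips out, with a return between consecutive ones — at least 5 crossings.
The safety rule pushes this higher. Following every safe sequence of crossings, the most of the 6 that can be at the rooftop as the service lift arrives there on crossing 5 is 5 — never all 6.
So no plan with fewer than 7 crossings exists, and this one achieves 7:
1. Technician goes to the rooftop with the grip-bot and the pack-bot.
2. Technician goes back to the basement alone.
3. Technician goes to the rooftop with the drill-bot and the weld-bot.
4. Technician goes back to the basement with the grip-bot and the pack-bot.
5. Technician goes to the rooftop with the haul-bot and the lift-bot.
6. Technician goes back to the basement alone.
7. Technician goes to the rooftop with the grip-bot and the pack-bot.

7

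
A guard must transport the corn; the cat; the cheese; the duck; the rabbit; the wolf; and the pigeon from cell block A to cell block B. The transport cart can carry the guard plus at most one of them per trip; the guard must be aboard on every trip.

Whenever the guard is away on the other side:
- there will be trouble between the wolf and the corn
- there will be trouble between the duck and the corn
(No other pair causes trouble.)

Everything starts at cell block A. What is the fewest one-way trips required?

Counting alone: the guard can take at most 1 across per trip to cell block B, so moving all 7 needs at least 7 loaded trips out, with a return between consecutive ones — at least 13 crossings.
The safety rule pushes this higher. Following every safe sequence of crossings, the most of the 7 that can be at cell block B as the transport cart arrives there on crossing 13 is 6 — never all 7.
So no plan with fewer than 15 crossings exists, and this one achieves 15:
1. Guard goes to cell block B with the corn.  [cell block A: the cat, the cheese, the duck, the pigeon, the rabbit, the wolf | cell block B: the corn]
2. Guard goes back to cell block A alone.  [cell block A: the cat, the cheese, the duck, the pigeon, the rabbit, the wolf | cell block B: the corn]
3. Guard goes to cell block B with the cat.  [cell block A: the cheese, the duck, the pigeon, the rabbit, the wolf | cell block B: the cat, the corn]
4. Guard goes back to cell block A alone.  [cell block A: the cheese, the duck, the pigeon, the rabbit, the wolf | cell block B: the cat, the corn]
5. Guard goes to cell block B with the cheese.  [cell block A: the duck, the pigeon, the rabbit, the wolf | cell block B: the cat, the cheese, the corn]
6. Guard goes back to cell block A alone.  [cell block A: the duck, the pigeon, the rabbit, the wolf | cell block B: the cat, the cheese, the corn]
7. Guard goes to cell block B with the duck.  [cell block A: the pigeon, the rabbit, the wolf | cell block B: the cat, the cheese, the corn, the duck]
8. Guard goes back to cell block A with the corn.  [cell block A: the corn, the pigeon, the rabbit, the wolf | cell block B: the cat, the cheese, the duck]
9. Guard goes to cell block B with the wolf.  [cell block A: the corn, the pigeon, the rabbit | cell block B: the cat, the cheese, the duck, the wolf]
10. Guard goes back to cell block A alone.  [cell block A: the corn, the pigeon, the rabbit | cell block B: the cat, the cheese, the duck, the wolf]
11. Guard goes to cell block B with the rabbit.  [cell block A: the corn, the pigeon | cell block B: the cat, the cheese, the duck, the rabbit, the wolf]
12. Guard goes back to cell block A alone.  [cell block A: the corn, the pigeon | cell block B: the cat, the cheese, the duck, the rabbit, the wolf]
13. Guard goes to cell block B with the pigeon.  [cell block A: the corn | cell block B: the cat, the cheese, the duck, the pigeon, the rabbit, the wolf]
14. Guard goes back to cell block A alone.  [cell block A: the corn | cell block B: the cat, the cheese, the duck, the pigeon, the rabbit, the wolf]
15. Guard goes to cell block B with the corn.  [cell block A: — | cell block B: the cat, the cheese, the corn, the duck, the pigeon, the rabbit, the wolf]

15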